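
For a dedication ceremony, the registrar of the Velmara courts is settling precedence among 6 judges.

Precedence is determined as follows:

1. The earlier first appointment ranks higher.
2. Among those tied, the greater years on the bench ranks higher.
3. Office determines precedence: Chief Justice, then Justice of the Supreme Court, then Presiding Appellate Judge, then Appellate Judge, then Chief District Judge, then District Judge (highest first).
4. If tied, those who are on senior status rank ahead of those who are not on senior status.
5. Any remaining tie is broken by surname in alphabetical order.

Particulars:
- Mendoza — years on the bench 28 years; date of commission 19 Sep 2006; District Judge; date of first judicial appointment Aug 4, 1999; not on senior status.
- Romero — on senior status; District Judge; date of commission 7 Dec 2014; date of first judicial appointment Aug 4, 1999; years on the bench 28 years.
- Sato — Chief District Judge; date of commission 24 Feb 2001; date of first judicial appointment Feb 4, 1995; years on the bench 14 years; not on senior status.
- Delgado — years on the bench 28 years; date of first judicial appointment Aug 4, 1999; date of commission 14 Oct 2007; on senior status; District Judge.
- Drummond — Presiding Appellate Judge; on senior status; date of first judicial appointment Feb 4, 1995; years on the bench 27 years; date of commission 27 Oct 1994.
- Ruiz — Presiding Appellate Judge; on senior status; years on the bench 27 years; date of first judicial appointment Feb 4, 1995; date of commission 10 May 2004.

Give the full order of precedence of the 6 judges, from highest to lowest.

Drummond, Ruiz, Sato, Delgado, Romero, Mendoza

By date of first judicial appointment (earlier first): Drummond, Ruiz and Sato (each Feb 4, 1995); then Delgado, Romero and Mendoza (each Aug 4, 1999).
Among Drummond, Ruiz and Sato, by years on the bench (higher first): Drummond and Ruiz (27 years) before Sato (14 years).
Drummond and Ruiz are each Presiding Appellate Judge, so the next rule applies.
Drummond and Ruiz are each on senior status, so the next rule applies.
Among Drummond and Ruiz, alphabetically by surname: Drummond before Ruiz.
Delgado, Romero and Mendoza all have years on the bench 28 years, so the next rule applies.
Delgado, Romero and Mendoza are each District Judge, so the next rule applies.
Among Delgado, Romero and Mendoza, on senior status before not on senior status: Delgado and Romero (on senior status) before Mendoza (not on senior status).
Among Delgado and Romero, alphabetically by surname: Delgado before Romero.
Full order: Drummond, Ruiz, Sato, Delgado, Romero, Mendoza.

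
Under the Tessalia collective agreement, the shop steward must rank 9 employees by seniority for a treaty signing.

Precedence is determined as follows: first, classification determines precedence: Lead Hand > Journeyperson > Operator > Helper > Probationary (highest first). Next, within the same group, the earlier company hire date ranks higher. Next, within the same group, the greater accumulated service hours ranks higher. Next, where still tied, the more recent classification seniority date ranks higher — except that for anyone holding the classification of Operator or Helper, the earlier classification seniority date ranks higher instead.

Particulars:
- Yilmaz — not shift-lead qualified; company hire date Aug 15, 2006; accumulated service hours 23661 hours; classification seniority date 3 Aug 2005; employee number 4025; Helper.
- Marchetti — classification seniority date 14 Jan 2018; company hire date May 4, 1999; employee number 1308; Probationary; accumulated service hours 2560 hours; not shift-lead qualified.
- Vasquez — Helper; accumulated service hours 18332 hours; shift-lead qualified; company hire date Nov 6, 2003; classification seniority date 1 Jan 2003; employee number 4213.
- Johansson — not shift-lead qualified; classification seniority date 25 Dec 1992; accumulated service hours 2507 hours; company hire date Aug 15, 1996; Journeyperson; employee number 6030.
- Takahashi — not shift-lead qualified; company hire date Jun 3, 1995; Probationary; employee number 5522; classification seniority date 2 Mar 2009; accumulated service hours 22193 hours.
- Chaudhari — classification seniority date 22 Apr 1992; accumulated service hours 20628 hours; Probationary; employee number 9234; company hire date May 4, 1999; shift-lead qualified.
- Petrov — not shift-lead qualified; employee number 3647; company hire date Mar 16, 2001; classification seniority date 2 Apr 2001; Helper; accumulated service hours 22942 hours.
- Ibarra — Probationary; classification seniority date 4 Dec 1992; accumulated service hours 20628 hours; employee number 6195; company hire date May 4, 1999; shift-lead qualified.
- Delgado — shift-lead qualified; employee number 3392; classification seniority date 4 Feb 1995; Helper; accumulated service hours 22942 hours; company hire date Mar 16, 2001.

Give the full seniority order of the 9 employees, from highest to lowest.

By classification: Johansson (Journeyperson); then Delgado, Petrov, Vasquez and Yilmaz (Helper); then Takahashi, Ibarra, Chaudhari and Marchetti (Probationary).
Among Delgado, Petrov, Vasquez and Yilmaz, by company hire date (earlier first): Delgado and Petrov (Mar 16, 2001) before Vasquez (Nov 6, 2003) before Yilmaz (Aug 15, 2006).
Delgado and Petrov both have accumulated service hours 22942 hours, so the next rule applies.
Among Delgado and Petrov, by classification seniority date (earlier first) (reversed rule for this group): Delgado (4 Feb 1995) before Petrov (2 Apr 2001).
Among Takahashi, Ibarra, Chaudhari and Marchetti, by company hire date (earlier first): Takahashi (Jun 3, 1995) before Ibarra, Chaudhari and Marchetti (May 4, 1999).
Among Ibarra, Chaudhari and Marchetti, by accumulated service hours (higher first): Ibarra and Chaudhari (20628 hours) before Marchetti (2560 hours).
Among Ibarra and Chaudhari, by classification seniority date (later first): Ibarra (4 Dec 1992) before Chaudhari (22 Apr 1992).
Full order: Johansson, Delgado, Petrov, Vasquez, Yilmaz, Takahashi, Ibarra, Chaudhari, Marchetti.

Johansson, Delgado, Petrov, Vasquez, Yilmaz, Takahashi, Ibarra, Chaudhari, Marchetti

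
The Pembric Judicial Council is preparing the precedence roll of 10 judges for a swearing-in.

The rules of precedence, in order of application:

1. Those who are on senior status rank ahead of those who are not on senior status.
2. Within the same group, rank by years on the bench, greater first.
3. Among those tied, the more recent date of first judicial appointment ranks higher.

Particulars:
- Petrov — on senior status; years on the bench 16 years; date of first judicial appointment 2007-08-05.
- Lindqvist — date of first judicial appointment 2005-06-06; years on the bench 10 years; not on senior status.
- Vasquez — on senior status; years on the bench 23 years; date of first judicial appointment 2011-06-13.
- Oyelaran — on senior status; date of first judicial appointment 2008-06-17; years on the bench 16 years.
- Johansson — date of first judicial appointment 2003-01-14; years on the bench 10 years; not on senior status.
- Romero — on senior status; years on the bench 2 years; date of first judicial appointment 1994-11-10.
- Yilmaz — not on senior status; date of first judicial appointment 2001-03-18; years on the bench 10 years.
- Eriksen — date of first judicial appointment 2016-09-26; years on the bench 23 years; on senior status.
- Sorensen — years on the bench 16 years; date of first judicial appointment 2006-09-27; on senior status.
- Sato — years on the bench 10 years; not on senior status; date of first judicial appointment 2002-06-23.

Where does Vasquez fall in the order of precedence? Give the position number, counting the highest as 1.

2

By the first rule: Eriksen, Vasquez, Oyelaran, Petrov, Sorensen and Romero (each on senior status); then Lindqvist, Johansson, Sato and Yilmaz (each not on senior status).
Among Eriksen, Vasquez, Oyelaran, Petrov, Sorensen and Romero, by years on the bench (higher first): Eriksen and Vasquez (23 years) before Oyelaran, Petrov and Sorensen (16 years) before Romero (2 years).
Among Eriksen and Vasquez, by date of first judicial appointment (later first): Eriksen (2016-09-26) before Vasquez (2011-06-13).
Among Oyelaran, Petrov and Sorensen, by date of first judicial appointment (later first): Oyelaran (2008-06-17) before Petrov (2007-08-05) before Sorensen (2006-09-27).
Lindqvist, Johansson, Sato and Yilmaz all have years on the bench 10 years, so the next rule applies.
Among Lindqvist, Johansson, Sato and Yilmaz, by date of first judicial appointment (later first): Lindqvist (2005-06-06) before Johansson (2003-01-14) before Sato (2002-06-23) before Yilmaz (2001-03-18).
Order: Eriksen, Vasquez, Oyelaran, Petrov, Sorensen, Romero, Lindqvist, Johansson, Sato, Yilmaz. So position 2.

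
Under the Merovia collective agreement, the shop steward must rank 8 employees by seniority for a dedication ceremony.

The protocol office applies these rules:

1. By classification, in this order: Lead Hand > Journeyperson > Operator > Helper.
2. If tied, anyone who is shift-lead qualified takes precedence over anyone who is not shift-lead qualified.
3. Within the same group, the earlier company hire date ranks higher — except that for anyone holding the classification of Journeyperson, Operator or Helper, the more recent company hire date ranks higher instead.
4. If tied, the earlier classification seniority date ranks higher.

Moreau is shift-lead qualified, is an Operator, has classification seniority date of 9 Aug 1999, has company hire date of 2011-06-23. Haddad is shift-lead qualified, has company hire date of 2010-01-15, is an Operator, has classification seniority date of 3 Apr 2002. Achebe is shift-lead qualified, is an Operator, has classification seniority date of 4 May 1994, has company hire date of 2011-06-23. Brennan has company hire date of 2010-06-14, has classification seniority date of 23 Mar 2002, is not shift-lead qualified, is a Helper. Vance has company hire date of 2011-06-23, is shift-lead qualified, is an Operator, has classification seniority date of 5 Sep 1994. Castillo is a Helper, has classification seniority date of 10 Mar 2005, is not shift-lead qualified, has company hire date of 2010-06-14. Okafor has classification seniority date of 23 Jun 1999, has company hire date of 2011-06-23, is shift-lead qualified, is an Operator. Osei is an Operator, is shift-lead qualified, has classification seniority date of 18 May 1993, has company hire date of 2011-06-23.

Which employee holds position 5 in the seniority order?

Moreau

By classification: Osei, Achebe, Vance, Okafor, Moreau and Haddad (Operator); then Brennan and Castillo (Helper).
Osei, Achebe, Vance, Okafor, Moreau and Haddad are each shift-lead qualified, so the next rule applies.
Among Osei, Achebe, Vance, Okafor, Moreau and Haddad, by company hire date (later first) (reversed rule for this group): Osei, Achebe, Vance, Okafor and Moreau (2011-06-23) before Haddad (2010-01-15).
Among Osei, Achebe, Vance, Okafor and Moreau, by classification seniority date (earlier first): Osei (18 May 1993) before Achebe (4 May 1994) before Vance (5 Sep 1994) before Okafor (23 Jun 1999) before Moreau (9 Aug 1999).
Brennan and Castillo are each not shift-lead qualified, so the next rule applies.
Brennan and Castillo both have company hire date 2010-06-14, so the next rule applies.
Among Brennan and Castillo, by classification seniority date (earlier first): Brennan (23 Mar 2002) before Castillo (10 Mar 2005).
Order: Osei, Achebe, Vance, Okafor, Moreau, Haddad, Brennan, Castillo.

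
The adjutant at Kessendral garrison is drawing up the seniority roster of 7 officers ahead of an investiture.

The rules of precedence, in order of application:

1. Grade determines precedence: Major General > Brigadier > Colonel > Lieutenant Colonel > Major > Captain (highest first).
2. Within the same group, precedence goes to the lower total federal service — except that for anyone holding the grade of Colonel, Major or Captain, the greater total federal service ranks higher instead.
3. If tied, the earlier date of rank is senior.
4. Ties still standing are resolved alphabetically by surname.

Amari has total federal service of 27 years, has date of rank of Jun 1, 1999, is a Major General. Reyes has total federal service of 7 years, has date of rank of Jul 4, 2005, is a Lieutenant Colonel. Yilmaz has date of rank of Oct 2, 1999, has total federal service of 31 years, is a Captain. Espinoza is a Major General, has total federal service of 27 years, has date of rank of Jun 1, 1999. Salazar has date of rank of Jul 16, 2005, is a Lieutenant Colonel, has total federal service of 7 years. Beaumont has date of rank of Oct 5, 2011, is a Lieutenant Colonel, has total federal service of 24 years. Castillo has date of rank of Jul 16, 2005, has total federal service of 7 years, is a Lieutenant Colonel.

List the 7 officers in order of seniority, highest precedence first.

By grade: Amari and Espinoza (Major General); then Reyes, Castillo, Salazar and Beaumont (Lieutenant Colonel); then Yilmaz (Captain).
Amari and Espinoza both have total federal service 27 years, so the next rule applies.
Amari and Espinoza both have date of rank Jun 1, 1999, so the next rule applies.
Among Amari and Espinoza, alphabetically by surname: Amari before Espinoza.
Among Reyes, Castillo, Salazar and Beaumont, by total federal service (lower first): Reyes, Castillo and Salazar (7 years) before Beaumont (24 years).
Among Reyes, Castillo and Salazar, by date of rank (earlier first): Reyes (Jul 4, 2005) before Castillo and Salazar (Jul 16, 2005).
Among Castillo and Salazar, alphabetically by surname: Castillo before Salazar.
Full order: Amari, Espinoza, Reyes, Castillo, Salazar, Beaumont, Yilmaz.

Amari, Espinoza, Reyes, Castillo, Salazar, Beaumont, Yilmaz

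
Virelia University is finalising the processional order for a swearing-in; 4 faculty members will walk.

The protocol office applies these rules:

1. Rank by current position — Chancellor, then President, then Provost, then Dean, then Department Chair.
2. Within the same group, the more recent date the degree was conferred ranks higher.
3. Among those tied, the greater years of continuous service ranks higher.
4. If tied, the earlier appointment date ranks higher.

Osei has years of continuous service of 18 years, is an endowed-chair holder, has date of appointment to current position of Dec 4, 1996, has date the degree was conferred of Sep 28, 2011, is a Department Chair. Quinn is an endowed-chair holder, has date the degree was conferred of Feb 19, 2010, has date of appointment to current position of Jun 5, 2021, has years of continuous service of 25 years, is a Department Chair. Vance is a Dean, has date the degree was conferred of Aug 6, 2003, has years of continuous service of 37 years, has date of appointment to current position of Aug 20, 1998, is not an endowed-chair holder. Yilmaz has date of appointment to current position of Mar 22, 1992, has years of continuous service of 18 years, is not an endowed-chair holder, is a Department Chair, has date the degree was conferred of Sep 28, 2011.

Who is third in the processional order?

By current position: Vance (Dean); then Yilmaz, Osei and Quinn (Department Chair).
Among Yilmaz, Osei and Quinn, by date the degree was conferred (later first): Yilmaz and Osei (Sep 28, 2011) before Quinn (Feb 19, 2010).
Yilmaz and Osei both have years of continuous service 18 years, so the next rule applies.
Among Yilmaz and Osei, by date of appointment to current position (earlier first): Yilmaz (Mar 22, 1992) before Osei (Dec 4, 1996).
Order: Vance, Yilmaz, Osei, Quinn.

Osei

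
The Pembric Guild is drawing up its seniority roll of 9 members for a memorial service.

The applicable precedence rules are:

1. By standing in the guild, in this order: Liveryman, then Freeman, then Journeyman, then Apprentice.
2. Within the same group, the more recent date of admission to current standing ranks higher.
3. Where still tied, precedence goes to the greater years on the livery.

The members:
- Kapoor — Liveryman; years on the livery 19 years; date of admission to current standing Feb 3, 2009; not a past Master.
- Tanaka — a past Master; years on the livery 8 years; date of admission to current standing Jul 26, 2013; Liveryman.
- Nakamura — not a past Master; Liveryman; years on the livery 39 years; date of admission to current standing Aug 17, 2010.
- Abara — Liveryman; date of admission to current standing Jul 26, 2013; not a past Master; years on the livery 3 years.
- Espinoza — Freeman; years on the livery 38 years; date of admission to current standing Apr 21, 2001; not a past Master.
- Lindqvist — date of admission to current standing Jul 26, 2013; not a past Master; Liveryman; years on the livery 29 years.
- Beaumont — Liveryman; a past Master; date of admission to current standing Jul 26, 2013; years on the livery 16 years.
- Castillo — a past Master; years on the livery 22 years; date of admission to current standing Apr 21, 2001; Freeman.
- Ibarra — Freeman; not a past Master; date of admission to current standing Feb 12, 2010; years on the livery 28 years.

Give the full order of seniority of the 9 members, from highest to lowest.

By standing in the guild: Lindqvist, Beaumont, Tanaka, Abara, Nakamura and Kapoor (Liveryman); then Ibarra, Espinoza and Castillo (Freeman).
Among Lindqvist, Beaumont, Tanaka, Abara, Nakamura and Kapoor, by date of admission to current standing (later first): Lindqvist, Beaumont, Tanaka and Abara (Jul 26, 2013) before Nakamura (Aug 17, 2010) before Kapoor (Feb 3, 2009).
Among Lindqvist, Beaumont, Tanaka and Abara, by years on the livery (higher first): Lindqvist (29 years) before Beaumont (16 years) before Tanaka (8 years) before Abara (3 years).
Among Ibarra, Espinoza and Castillo, by date of admission to current standing (later first): Ibarra (Feb 12, 2010) before Espinoza and Castillo (Apr 21, 2001).
Among Espinoza and Castillo, by years on the livery (higher first): Espinoza (38 years) before Castillo (22 years).
Full order: Lindqvist, Beaumont, Tanaka, Abara, Nakamura, Kapoor, Ibarra, Espinoza, Castillo.

Lindqvist, Beaumont, Tanaka, Abara, Nakamura, Kapoor, Ibarra, Espinoza, Castillo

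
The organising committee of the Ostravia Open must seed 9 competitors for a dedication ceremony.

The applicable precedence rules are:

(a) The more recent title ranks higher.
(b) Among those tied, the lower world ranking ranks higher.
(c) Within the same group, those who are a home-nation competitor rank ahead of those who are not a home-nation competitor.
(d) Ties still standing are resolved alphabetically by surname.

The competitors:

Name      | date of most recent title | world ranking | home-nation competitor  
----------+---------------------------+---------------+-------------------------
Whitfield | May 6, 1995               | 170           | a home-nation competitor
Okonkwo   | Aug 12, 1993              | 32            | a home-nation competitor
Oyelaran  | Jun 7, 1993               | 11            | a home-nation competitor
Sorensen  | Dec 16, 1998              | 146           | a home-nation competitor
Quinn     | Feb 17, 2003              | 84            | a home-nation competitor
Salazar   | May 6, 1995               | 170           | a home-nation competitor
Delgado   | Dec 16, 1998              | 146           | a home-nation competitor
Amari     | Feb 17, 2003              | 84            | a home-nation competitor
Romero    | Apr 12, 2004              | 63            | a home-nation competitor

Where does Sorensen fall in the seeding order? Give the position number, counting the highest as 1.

5

By date of most recent title (later first): Romero (Apr 12, 2004); then Amari and Quinn (both Feb 17, 2003); then Delgado and Sorensen (both Dec 16, 1998); then Salazar and Whitfield (both May 6, 1995); then Okonkwo (Aug 12, 1993); then Oyelaran (Jun 7, 1993).
Amari and Quinn both have world ranking 84, so the next rule applies.
Amari and Quinn are each a home-nation competitor, so the next rule applies.
Among Amari and Quinn, alphabetically by surname: Amari before Quinn.
Delgado and Sorensen both have world ranking 146, so the next rule applies.
Delgado and Sorensen are each a home-nation competitor, so the next rule applies.
Among Delgado and Sorensen, alphabetically by surname: Delgado before Sorensen.
Salazar and Whitfield both have world ranking 170, so the next rule applies.
Salazar and Whitfield are each a home-nation competitor, so the next rule applies.
Among Salazar and Whitfield, alphabetically by surname: Salazar before Whitfield.
Order: Romero, Amari, Quinn, Delgado, Sorensen, Salazar, Whitfield, Okonkwo, Oyelaran. So position 5.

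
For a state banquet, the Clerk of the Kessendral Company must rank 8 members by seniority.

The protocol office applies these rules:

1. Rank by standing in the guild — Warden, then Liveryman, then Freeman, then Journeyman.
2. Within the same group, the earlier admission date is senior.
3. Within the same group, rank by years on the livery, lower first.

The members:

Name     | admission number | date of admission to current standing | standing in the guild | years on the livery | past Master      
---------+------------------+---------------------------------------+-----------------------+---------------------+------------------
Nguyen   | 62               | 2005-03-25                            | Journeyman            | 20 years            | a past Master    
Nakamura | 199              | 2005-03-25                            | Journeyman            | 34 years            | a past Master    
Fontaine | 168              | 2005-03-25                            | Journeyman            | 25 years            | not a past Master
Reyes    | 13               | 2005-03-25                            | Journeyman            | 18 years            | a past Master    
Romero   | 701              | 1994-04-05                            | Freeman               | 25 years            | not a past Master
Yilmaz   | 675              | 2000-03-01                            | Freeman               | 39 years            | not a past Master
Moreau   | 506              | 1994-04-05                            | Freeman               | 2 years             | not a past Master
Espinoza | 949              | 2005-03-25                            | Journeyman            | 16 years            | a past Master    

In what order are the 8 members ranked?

Moreau, Romero, Yilmaz, Espinoza, Reyes, Nguyen, Fontaine, Nakamura

By standing in the guild: Moreau, Romero and Yilmaz (Freeman); then Espinoza, Reyes, Nguyen, Fontaine and Nakamura (Journeyman).
Among Moreau, Romero and Yilmaz, by date of admission to current standing (earlier first): Moreau and Romero (1994-04-05) before Yilmaz (2000-03-01).
Among Moreau and Romero, by years on the livery (lower first): Moreau (2 years) before Romero (25 years).
Espinoza, Reyes, Nguyen, Fontaine and Nakamura all have date of admission to current standing 2005-03-25, so the next rule applies.
Among Espinoza, Reyes, Nguyen, Fontaine and Nakamura, by years on the livery (lower first): Espinoza (16 years) before Reyes (18 years) before Nguyen (20 years) before Fontaine (25 years) before Nakamura (34 years).
Full order: Moreau, Romero, Yilmaz, Espinoza, Reyes, Nguyen, Fontaine, Nakamura.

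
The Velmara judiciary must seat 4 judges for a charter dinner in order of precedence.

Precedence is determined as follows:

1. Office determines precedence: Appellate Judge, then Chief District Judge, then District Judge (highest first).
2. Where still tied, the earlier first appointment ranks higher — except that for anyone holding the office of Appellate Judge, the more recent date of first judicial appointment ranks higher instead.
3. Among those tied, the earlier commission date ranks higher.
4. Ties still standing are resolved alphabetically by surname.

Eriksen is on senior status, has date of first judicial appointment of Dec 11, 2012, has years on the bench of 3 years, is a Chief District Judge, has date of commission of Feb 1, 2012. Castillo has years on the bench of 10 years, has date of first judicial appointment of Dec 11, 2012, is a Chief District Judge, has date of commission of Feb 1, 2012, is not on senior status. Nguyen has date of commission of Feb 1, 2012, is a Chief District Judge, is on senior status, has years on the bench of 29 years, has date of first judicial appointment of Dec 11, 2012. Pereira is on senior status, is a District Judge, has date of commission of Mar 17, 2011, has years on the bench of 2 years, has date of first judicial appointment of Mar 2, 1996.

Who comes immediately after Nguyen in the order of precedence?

Pereira

By office: Castillo, Eriksen and Nguyen (Chief District Judge); then Pereira (District Judge).
Castillo, Eriksen and Nguyen all have date of first judicial appointment Dec 11, 2012, so the next rule applies.
Castillo, Eriksen and Nguyen all have date of commission Feb 1, 2012, so the next rule applies.
Among Castillo, Eriksen and Nguyen, alphabetically by surname: Castillo before Eriksen before Nguyen.
Order: Castillo, Eriksen, Nguyen, Pereira.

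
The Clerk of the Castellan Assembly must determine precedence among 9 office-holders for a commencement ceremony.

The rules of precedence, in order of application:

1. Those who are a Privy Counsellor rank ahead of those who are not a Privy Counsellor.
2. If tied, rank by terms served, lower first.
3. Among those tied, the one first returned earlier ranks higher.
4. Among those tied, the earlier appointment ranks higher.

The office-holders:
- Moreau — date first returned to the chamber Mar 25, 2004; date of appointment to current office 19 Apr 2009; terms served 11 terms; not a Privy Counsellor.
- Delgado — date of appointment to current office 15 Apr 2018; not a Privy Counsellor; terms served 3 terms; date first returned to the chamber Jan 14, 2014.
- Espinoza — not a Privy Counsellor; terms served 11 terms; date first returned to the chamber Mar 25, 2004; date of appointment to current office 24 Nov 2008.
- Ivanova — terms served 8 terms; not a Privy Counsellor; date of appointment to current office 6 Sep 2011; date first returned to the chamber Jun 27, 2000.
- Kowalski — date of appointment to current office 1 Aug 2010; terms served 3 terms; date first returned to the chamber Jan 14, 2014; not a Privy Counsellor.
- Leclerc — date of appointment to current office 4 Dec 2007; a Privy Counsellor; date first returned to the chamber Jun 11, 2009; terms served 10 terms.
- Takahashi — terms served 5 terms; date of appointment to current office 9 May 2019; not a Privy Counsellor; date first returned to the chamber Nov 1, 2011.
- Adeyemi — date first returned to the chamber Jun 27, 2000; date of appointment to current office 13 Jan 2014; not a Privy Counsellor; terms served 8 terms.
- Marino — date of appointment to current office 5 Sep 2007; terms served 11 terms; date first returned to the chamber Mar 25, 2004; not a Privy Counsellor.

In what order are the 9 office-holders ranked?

Leclerc, Kowalski, Delgado, Takahashi, Ivanova, Adeyemi, Marino, Espinoza, Moreau

By the first rule: Leclerc (a Privy Counsellor); then Kowalski, Delgado, Takahashi, Ivanova, Adeyemi, Marino, Espinoza and Moreau (each not a Privy Counsellor).
Among Kowalski, Delgado, Takahashi, Ivanova, Adeyemi, Marino, Espinoza and Moreau, by terms served (lower first): Kowalski and Delgado (3 terms) before Takahashi (5 terms) before Ivanova and Adeyemi (8 terms) before Marino, Espinoza and Moreau (11 terms).
Kowalski and Delgado both have date first returned to the chamber Jan 14, 2014, so the next rule applies.
Among Kowalski and Delgado, by date of appointment to current office (earlier first): Kowalski (1 Aug 2010) before Delgado (15 Apr 2018).
Ivanova and Adeyemi both have date first returned to the chamber Jun 27, 2000, so the next rule applies.
Among Ivanova and Adeyemi, by date of appointment to current office (earlier first): Ivanova (6 Sep 2011) before Adeyemi (13 Jan 2014).
Marino, Espinoza and Moreau all have date first returned to the chamber Mar 25, 2004, so the next rule applies.
Among Marino, Espinoza and Moreau, by date of appointment to current office (earlier first): Marino (5 Sep 2007) before Espinoza (24 Nov 2008) before Moreau (19 Apr 2009).
Full order: Leclerc, Kowalski, Delgado, Takahashi, Ivanova, Adeyemi, Marino, Espinoza, Moreau.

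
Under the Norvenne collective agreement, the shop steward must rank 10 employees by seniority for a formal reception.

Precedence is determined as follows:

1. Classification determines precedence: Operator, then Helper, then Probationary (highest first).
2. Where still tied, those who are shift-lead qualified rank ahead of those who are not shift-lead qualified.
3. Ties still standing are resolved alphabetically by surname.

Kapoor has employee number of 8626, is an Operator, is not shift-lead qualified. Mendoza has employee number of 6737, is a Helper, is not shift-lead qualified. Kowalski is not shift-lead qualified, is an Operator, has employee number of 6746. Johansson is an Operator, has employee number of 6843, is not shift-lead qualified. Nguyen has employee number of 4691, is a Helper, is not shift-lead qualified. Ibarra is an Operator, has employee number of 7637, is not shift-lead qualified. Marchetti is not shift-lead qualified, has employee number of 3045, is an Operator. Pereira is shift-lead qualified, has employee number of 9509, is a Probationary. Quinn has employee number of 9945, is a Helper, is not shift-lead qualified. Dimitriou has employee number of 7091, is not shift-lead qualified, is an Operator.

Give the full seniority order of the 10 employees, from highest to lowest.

By classification: Dimitriou, Ibarra, Johansson, Kapoor, Kowalski and Marchetti (Operator); then Mendoza, Nguyen and Quinn (Helper); then Pereira (Probationary).
Dimitriou, Ibarra, Johansson, Kapoor, Kowalski and Marchetti are each not shift-lead qualified, so the next rule applies.
Among Dimitriou, Ibarra, Johansson, Kapoor, Kowalski and Marchetti, alphabetically by surname: Dimitriou before Ibarra before Johansson before Kapoor before Kowalski before Marchetti.
Mendoza, Nguyen and Quinn are each not shift-lead qualified, so the next rule applies.
Among Mendoza, Nguyen and Quinn, alphabetically by surname: Mendoza before Nguyen before Quinn.
Full order: Dimitriou, Ibarra, Johansson, Kapoor, Kowalski, Marchetti, Mendoza, Nguyen, Quinn, Pereira.

Dimitriou, Ibarra, Johansson, Kapoor, Kowalski, Marchetti, Mendoza, Nguyen, Quinn, Pereira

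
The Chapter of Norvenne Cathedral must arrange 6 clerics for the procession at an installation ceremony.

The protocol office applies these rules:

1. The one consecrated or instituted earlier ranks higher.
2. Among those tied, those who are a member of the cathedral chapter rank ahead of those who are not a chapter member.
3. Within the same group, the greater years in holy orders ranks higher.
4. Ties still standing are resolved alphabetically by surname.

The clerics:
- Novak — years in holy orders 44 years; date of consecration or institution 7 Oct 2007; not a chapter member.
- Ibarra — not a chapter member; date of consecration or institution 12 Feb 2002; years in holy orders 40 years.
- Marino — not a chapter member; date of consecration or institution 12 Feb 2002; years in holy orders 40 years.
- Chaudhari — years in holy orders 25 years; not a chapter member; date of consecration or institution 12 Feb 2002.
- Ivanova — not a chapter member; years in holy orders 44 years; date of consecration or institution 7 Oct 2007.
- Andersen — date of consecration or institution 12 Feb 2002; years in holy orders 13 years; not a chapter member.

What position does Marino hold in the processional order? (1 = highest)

By date of consecration or institution (earlier first): Ibarra, Marino, Chaudhari and Andersen (each 12 Feb 2002); then Ivanova and Novak (both 7 Oct 2007).
Ibarra, Marino, Chaudhari and Andersen are each not a chapter member, so the next rule applies.
Among Ibarra, Marino, Chaudhari and Andersen, by years in holy orders (higher first): Ibarra and Marino (40 years) before Chaudhari (25 years) before Andersen (13 years).
Among Ibarra and Marino, alphabetically by surname: Ibarra before Marino.
Ivanova and Novak are each not a chapter member, so the next rule applies.
Ivanova and Novak both have years in holy orders 44 years, so the next rule applies.
Among Ivanova and Novak, alphabetically by surname: Ivanova before Novak.
Order: Ibarra, Marino, Chaudhari, Andersen, Ivanova, Novak. So position 2.

2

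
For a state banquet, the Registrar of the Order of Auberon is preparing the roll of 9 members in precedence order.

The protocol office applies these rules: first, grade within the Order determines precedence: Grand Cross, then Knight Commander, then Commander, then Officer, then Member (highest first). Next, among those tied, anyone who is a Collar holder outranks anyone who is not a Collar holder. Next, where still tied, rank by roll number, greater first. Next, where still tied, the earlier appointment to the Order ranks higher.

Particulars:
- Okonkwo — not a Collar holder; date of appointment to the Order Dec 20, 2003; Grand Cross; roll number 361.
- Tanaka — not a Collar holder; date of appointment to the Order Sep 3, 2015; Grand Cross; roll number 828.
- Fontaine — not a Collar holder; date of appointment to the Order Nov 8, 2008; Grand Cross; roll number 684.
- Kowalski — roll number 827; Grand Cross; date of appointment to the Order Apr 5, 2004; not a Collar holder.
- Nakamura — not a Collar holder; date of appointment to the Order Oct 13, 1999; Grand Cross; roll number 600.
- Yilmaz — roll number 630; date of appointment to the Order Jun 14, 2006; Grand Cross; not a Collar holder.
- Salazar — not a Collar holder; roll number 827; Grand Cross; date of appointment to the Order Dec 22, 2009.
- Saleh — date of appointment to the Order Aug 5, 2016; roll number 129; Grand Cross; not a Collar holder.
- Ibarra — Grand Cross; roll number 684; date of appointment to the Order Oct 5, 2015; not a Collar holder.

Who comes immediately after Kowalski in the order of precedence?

By grade within the Order: Tanaka, Kowalski, Salazar, Fontaine, Ibarra, Yilmaz, Nakamura, Okonkwo and Saleh (Grand Cross).
Tanaka, Kowalski, Salazar, Fontaine, Ibarra, Yilmaz, Nakamura, Okonkwo and Saleh are each not a Collar holder, so the next rule applies.
Among Tanaka, Kowalski, Salazar, Fontaine, Ibarra, Yilmaz, Nakamura, Okonkwo and Saleh, by roll number (higher first): Tanaka (828) before Kowalski and Salazar (827) before Fontaine and Ibarra (684) before Yilmaz (630) before Nakamura (600) before Okonkwo (361) before Saleh (129).
Among Kowalski and Salazar, by date of appointment to the Order (earlier first): Kowalski (Apr 5, 2004) before Salazar (Dec 22, 2009).
Among Fontaine and Ibarra, by date of appointment to the Order (earlier first): Fontaine (Nov 8, 2008) before Ibarra (Oct 5, 2015).
Order: Tanaka, Kowalski, Salazar, Fontaine, Ibarra, Yilmaz, Nakamura, Okonkwo, Saleh.

Salazar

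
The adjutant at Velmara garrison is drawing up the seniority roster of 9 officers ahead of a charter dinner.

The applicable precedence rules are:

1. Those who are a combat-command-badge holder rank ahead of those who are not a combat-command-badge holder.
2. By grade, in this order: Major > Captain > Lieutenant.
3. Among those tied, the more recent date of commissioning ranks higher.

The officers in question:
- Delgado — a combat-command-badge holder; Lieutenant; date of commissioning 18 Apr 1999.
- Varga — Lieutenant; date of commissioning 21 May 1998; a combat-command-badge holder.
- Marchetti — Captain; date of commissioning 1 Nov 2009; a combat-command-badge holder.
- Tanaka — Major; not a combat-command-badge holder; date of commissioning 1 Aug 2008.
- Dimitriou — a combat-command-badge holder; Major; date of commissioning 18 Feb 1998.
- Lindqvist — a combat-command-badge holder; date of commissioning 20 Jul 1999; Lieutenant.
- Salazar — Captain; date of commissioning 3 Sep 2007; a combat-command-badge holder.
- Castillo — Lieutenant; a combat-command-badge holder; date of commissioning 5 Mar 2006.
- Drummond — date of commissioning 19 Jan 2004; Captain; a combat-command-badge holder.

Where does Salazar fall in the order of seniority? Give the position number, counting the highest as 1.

By the first rule: Dimitriou, Marchetti, Salazar, Drummond, Castillo, Lindqvist, Delgado and Varga (each a combat-command-badge holder); then Tanaka (not a combat-command-badge holder).
Among Dimitriou, Marchetti, Salazar, Drummond, Castillo, Lindqvist, Delgado and Varga, by grade: Dimitriou (Major) before Marchetti, Salazar and Drummond (Captain) before Castillo, Lindqvist, Delgado and Varga (Lieutenant).
Among Marchetti, Salazar and Drummond, by date of commissioning (later first): Marchetti (1 Nov 2009) before Salazar (3 Sep 2007) before Drummond (19 Jan 2004).
Among Castillo, Lindqvist, Delgado and Varga, by date of commissioning (later first): Castillo (5 Mar 2006) before Lindqvist (20 Jul 1999) before Delgado (18 Apr 1999) before Varga (21 May 1998).
Order: Dimitriou, Marchetti, Salazar, Drummond, Castillo, Lindqvist, Delgado, Varga, Tanaka. So position 3.

3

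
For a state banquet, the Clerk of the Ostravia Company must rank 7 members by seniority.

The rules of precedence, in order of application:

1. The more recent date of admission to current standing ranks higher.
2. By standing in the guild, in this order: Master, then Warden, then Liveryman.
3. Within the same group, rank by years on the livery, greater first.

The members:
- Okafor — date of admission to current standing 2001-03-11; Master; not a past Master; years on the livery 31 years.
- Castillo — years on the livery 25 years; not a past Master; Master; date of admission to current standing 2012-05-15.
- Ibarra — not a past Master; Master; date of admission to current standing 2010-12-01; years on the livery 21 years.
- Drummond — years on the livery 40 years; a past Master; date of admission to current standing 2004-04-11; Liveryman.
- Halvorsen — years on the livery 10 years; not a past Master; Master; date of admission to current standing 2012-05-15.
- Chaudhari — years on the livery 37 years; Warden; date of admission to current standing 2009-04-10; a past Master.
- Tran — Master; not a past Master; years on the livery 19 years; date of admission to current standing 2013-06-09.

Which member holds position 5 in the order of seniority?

Chaudhari

By date of admission to current standing (later first): Tran (2013-06-09); then Castillo and Halvorsen (both 2012-05-15); then Ibarra (2010-12-01); then Chaudhari (2009-04-10); then Drummond (2004-04-11); then Okafor (2001-03-11).
Castillo and Halvorsen are each Master, so the next rule applies.
Among Castillo and Halvorsen, by years on the livery (higher first): Castillo (25 years) before Halvorsen (10 years).
Order: Tran, Castillo, Halvorsen, Ibarra, Chaudhari, Drummond, Okafor.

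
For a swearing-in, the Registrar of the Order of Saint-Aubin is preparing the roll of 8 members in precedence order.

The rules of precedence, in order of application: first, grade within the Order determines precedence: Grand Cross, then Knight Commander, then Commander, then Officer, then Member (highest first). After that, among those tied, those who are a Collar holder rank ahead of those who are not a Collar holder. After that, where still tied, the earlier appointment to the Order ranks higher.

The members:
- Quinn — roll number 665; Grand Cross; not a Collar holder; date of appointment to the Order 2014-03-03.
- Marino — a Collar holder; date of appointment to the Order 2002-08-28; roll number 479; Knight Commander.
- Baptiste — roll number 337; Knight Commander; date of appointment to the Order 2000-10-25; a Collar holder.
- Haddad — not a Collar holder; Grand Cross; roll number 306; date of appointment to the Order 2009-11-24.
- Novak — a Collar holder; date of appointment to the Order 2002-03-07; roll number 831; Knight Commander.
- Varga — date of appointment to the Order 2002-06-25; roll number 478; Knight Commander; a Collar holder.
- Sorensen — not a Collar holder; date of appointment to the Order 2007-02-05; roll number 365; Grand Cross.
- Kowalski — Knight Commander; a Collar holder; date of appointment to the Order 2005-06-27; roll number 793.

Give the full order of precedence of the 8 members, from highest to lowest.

By grade within the Order: Sorensen, Haddad and Quinn (Grand Cross); then Baptiste, Novak, Varga, Marino and Kowalski (Knight Commander).
Sorensen, Haddad and Quinn are each not a Collar holder, so the next rule applies.
Among Sorensen, Haddad and Quinn, by date of appointment to the Order (earlier first): Sorensen (2007-02-05) before Haddad (2009-11-24) before Quinn (2014-03-03).
Baptiste, Novak, Varga, Marino and Kowalski are each a Collar holder, so the next rule applies.
Among Baptiste, Novak, Varga, Marino and Kowalski, by date of appointment to the Order (earlier first): Baptiste (2000-10-25) before Novak (2002-03-07) before Varga (2002-06-25) before Marino (2002-08-28) before Kowalski (2005-06-27).
Full order: Sorensen, Haddad, Quinn, Baptiste, Novak, Varga, Marino, Kowalski.

Sorensen, Haddad, Quinn, Baptiste, Novak, Varga, Marino, Kowalski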